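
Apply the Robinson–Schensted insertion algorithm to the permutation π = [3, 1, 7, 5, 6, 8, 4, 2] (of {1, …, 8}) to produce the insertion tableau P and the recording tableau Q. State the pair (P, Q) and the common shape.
P = [1, 2, 6, 8] / [3, 4] / [5] / [7];  Q = [1, 3, 5, 6] / [2, 4] / [7] / [8];  common shape = (4, 2, 1, 1)

Row-insert the values π_1, π_2, … into P one at a time, bumping the leftmost entry strictly greater than the inserted value down to the next row. The recording tableau Q records, in position (i, j), the step at which that cell was added to P.
  Insert 3 (step 1): P = [3];  Q = [1]
  Insert 1 (step 2): P = [1] / [3];  Q = [1] / [2]
  Insert 7 (step 3): P = [1, 7] / [3];  Q = [1, 3] / [2]
  Insert 5 (step 4): P = [1, 5] / [3, 7];  Q = [1, 3] / [2, 4]
  Insert 6 (step 5): P = [1, 5, 6] / [3, 7];  Q = [1, 3, 5] / [2, 4]
  Insert 8 (step 6): P = [1, 5, 6, 8] / [3, 7];  Q = [1, 3, 5, 6] / [2, 4]
  Insert 4 (step 7): P = [1, 4, 6, 8] / [3, 5] / [7];  Q = [1, 3, 5, 6] / [2, 4] / [7]
  Insert 2 (step 8): P = [1, 2, 6, 8] / [3, 4] / [5] / [7];  Q = [1, 3, 5, 6] / [2, 4] / [7] / [8]
Final shape: (4, 2, 1, 1).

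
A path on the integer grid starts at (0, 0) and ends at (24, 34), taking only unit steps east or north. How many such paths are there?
Number of paths = 12832205713993575

A monotone lattice path from (0, 0) to (24, 34) consists of 24 east steps and 34 north steps in some order, so it is determined by which 24 of the 58 steps are east. The count is C(58, 24) = 12832205713993575.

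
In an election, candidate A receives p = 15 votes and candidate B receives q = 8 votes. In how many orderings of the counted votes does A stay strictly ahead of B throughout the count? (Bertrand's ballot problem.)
Strict-lead orderings = 149226

Total orderings of the 23 votes with 15 for A: C(23, 15) = 490314. By the Bertrand ballot formula (Cycle Lemma / reflection principle), the number of orderings in which A is strictly ahead of B throughout is (p − q)/(p + q) · C(p + q, p) = (15 − 8)/(15 + 8) · 490314 = 149226.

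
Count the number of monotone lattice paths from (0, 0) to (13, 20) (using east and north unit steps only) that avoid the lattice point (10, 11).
Number of paths = 495568920

Total paths from (0, 0) to (13, 20): C(33, 13) = 573166440. Paths through (10, 11): (paths (0, 0) → (10, 11)) × (paths (10, 11) → (13, 20)) = C(21, 10) · C(12, 3) = 352716 · 220 = 77597520. Avoidance count = 573166440 − 77597520 = 495568920.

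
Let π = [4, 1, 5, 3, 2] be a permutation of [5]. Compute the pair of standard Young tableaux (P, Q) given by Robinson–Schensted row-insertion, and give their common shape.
P = [1, 2] / [3, 5] / [4];  Q = [1, 3] / [2, 4] / [5];  common shape = (2, 2, 1)

Row-insert the values π_1, π_2, … into P one at a time, bumping the leftmost entry strictly greater than the inserted value down to the next row. The recording tableau Q records, in position (i, j), the step at which that cell was added to P.
  Insert 4 (step 1): P = [4];  Q = [1]
  Insert 1 (step 2): P = [1] / [4];  Q = [1] / [2]
  Insert 5 (step 3): P = [1, 5] / [4];  Q = [1, 3] / [2]
  Insert 3 (step 4): P = [1, 3] / [4, 5];  Q = [1, 3] / [2, 4]
  Insert 2 (step 5): P = [1, 2] / [3, 5] / [4];  Q = [1, 3] / [2, 4] / [5]
Final shape: (2, 2, 1).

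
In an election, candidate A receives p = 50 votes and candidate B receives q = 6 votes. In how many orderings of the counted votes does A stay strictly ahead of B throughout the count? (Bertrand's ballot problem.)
Strict-lead orderings = 25510914

Total orderings of the 56 votes with 50 for A: C(56, 50) = 32468436. By the Bertrand ballot formula (Cycle Lemma / reflection principle), the number of orderings in which A is strictly ahead of B throughout is (p − q)/(p + q) · C(p + q, p) = (50 − 6)/(50 + 6) · 32468436 = 25510914.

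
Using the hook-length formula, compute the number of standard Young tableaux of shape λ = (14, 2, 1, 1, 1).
# SYT of shape (14, 2, 1, 1, 1) = 33592

Hook-length formula: f^λ = n! / Π hook(c), product over all cells c of the Young diagram. For λ = (14, 2, 1, 1, 1), n = 19 boxes. Hook lengths by row (left-to-right, top-to-bottom): [18, 14, 12, 11, 10, 9, 8, 7, 6, 5, 4, 3, 2, 1]; [5, 1]; [3]; [2]; [1]. Product of hooks = 3621252096000. So f^λ = 19! / 3621252096000 = 121645100408832000 / 3621252096000 = 33592.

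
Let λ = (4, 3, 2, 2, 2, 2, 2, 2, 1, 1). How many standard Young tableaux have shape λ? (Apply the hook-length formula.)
# SYT of shape (4, 3, 2, 2, 2, 2, 2, 2, 1, 1) = 17093160

Hook-length formula: f^λ = n! / Π hook(c), product over all cells c of the Young diagram. For λ = (4, 3, 2, 2, 2, 2, 2, 2, 1, 1), n = 21 boxes. Hook lengths by row (left-to-right, top-to-bottom): [13, 10, 3, 1]; [11, 8, 1]; [9, 6]; [8, 5]; [7, 4]; [6, 3]; [5, 2]; [4, 1]; [2]; [1]. Product of hooks = 2988969984000. So f^λ = 21! / 2988969984000 = 51090942171709440000 / 2988969984000 = 17093160.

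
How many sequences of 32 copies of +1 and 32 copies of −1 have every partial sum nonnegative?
C_32 = 55534064877048198

These ballot sequences are counted by the Catalan number C_n = (1/(n + 1)) · C(2n, n). For n = 32: C_32 = (1/33) · C(64, 32) = 1832624140942590534/33 = 55534064877048198.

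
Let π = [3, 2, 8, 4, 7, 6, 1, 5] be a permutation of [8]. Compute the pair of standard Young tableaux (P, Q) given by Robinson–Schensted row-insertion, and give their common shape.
P = [1, 4, 5] / [2, 6] / [3, 7] / [8];  Q = [1, 3, 5] / [2, 4] / [6, 8] / [7];  common shape = (3, 2, 2, 1)

Row-insert the values π_1, π_2, … into P one at a time, bumping the leftmost entry strictly greater than the inserted value down to the next row. The recording tableau Q records, in position (i, j), the step at which that cell was added to P.
  Insert 3 (step 1): P = [3];  Q = [1]
  Insert 2 (step 2): P = [2] / [3];  Q = [1] / [2]
  Insert 8 (step 3): P = [2, 8] / [3];  Q = [1, 3] / [2]
  Insert 4 (step 4): P = [2, 4] / [3, 8];  Q = [1, 3] / [2, 4]
  Insert 7 (step 5): P = [2, 4, 7] / [3, 8];  Q = [1, 3, 5] / [2, 4]
  Insert 6 (step 6): P = [2, 4, 6] / [3, 7] / [8];  Q = [1, 3, 5] / [2, 4] / [6]
  Insert 1 (step 7): P = [1, 4, 6] / [2, 7] / [3] / [8];  Q = [1, 3, 5] / [2, 4] / [6] / [7]
  Insert 5 (step 8): P = [1, 4, 5] / [2, 6] / [3, 7] / [8];  Q = [1, 3, 5] / [2, 4] / [6, 8] / [7]
Final shape: (3, 2, 2, 1).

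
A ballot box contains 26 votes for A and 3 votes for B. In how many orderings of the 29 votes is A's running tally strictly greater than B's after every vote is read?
Strict-lead orderings = 2898

Total orderings of the 29 votes with 26 for A: C(29, 26) = 3654. By the Bertrand ballot formula (Cycle Lemma / reflection principle), the number of orderings in which A is strictly ahead of B throughout is (p − q)/(p + q) · C(p + q, p) = (26 − 3)/(26 + 3) · 3654 = 2898.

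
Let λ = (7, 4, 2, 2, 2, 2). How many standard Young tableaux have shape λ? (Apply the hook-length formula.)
# SYT of shape (7, 4, 2, 2, 2, 2) = 15872220

Hook-length formula: f^λ = n! / Π hook(c), product over all cells c of the Young diagram. For λ = (7, 4, 2, 2, 2, 2), n = 19 boxes. Hook lengths by row (left-to-right, top-to-bottom): [12, 11, 6, 5, 3, 2, 1]; [8, 7, 2, 1]; [5, 4]; [4, 3]; [3, 2]; [2, 1]. Product of hooks = 7664025600. So f^λ = 19! / 7664025600 = 121645100408832000 / 7664025600 = 15872220.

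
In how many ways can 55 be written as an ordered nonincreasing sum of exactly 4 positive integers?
p(55, 4 parts) = 1215

Partitions of n into exactly k parts are in bijection with partitions of n − k into at most k parts (subtract 1 from each part). So p(55, exactly 4) = p(51, parts ≤ 4). Computing via the recurrence p(m, j) = p(m, j−1) + p(m−j, j) gives 1215.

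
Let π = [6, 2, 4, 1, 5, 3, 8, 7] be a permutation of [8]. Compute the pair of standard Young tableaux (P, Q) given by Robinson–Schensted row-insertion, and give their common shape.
P = [1, 3, 5, 7] / [2, 4, 8] / [6];  Q = [1, 3, 5, 7] / [2, 6, 8] / [4];  common shape = (4, 3, 1)

Row-insert the values π_1, π_2, … into P one at a time, bumping the leftmost entry strictly greater than the inserted value down to the next row. The recording tableau Q records, in position (i, j), the step at which that cell was added to P.
  Insert 6 (step 1): P = [6];  Q = [1]
  Insert 2 (step 2): P = [2] / [6];  Q = [1] / [2]
  Insert 4 (step 3): P = [2, 4] / [6];  Q = [1, 3] / [2]
  Insert 1 (step 4): P = [1, 4] / [2] / [6];  Q = [1, 3] / [2] / [4]
  Insert 5 (step 5): P = [1, 4, 5] / [2] / [6];  Q = [1, 3, 5] / [2] / [4]
  Insert 3 (step 6): P = [1, 3, 5] / [2, 4] / [6];  Q = [1, 3, 5] / [2, 6] / [4]
  Insert 8 (step 7): P = [1, 3, 5, 8] / [2, 4] / [6];  Q = [1, 3, 5, 7] / [2, 6] / [4]
  Insert 7 (step 8): P = [1, 3, 5, 7] / [2, 4, 8] / [6];  Q = [1, 3, 5, 7] / [2, 6, 8] / [4]
Final shape: (4, 3, 1).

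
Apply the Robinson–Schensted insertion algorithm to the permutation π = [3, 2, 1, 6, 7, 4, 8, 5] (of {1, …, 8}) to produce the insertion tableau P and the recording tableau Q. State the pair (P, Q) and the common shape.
P = [1, 4, 5, 8] / [2, 6, 7] / [3];  Q = [1, 4, 5, 7] / [2, 6, 8] / [3];  common shape = (4, 3, 1)

Row-insert the values π_1, π_2, … into P one at a time, bumping the leftmost entry strictly greater than the inserted value down to the next row. The recording tableau Q records, in position (i, j), the step at which that cell was added to P.
  Insert 3 (step 1): P = [3];  Q = [1]
  Insert 2 (step 2): P = [2] / [3];  Q = [1] / [2]
  Insert 1 (step 3): P = [1] / [2] / [3];  Q = [1] / [2] / [3]
  Insert 6 (step 4): P = [1, 6] / [2] / [3];  Q = [1, 4] / [2] / [3]
  Insert 7 (step 5): P = [1, 6, 7] / [2] / [3];  Q = [1, 4, 5] / [2] / [3]
  Insert 4 (step 6): P = [1, 4, 7] / [2, 6] / [3];  Q = [1, 4, 5] / [2, 6] / [3]
  Insert 8 (step 7): P = [1, 4, 7, 8] / [2, 6] / [3];  Q = [1, 4, 5, 7] / [2, 6] / [3]
  Insert 5 (step 8): P = [1, 4, 5, 8] / [2, 6, 7] / [3];  Q = [1, 4, 5, 7] / [2, 6, 8] / [3]
Final shape: (4, 3, 1).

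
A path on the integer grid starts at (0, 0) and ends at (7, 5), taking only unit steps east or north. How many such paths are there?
Number of paths = 792

A monotone lattice path from (0, 0) to (7, 5) consists of 7 east steps and 5 north steps in some order, so it is determined by which 7 of the 12 steps are east. The count is C(12, 7) = 792.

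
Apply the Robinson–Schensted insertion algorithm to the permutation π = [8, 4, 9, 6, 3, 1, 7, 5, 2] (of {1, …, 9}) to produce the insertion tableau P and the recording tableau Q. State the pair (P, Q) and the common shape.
P = [1, 2, 7] / [3, 5] / [4, 6] / [8, 9];  Q = [1, 3, 7] / [2, 4] / [5, 8] / [6, 9];  common shape = (3, 2, 2, 2)

Row-insert the values π_1, π_2, … into P one at a time, bumping the leftmost entry strictly greater than the inserted value down to the next row. The recording tableau Q records, in position (i, j), the step at which that cell was added to P.
  Insert 8 (step 1): P = [8];  Q = [1]
  Insert 4 (step 2): P = [4] / [8];  Q = [1] / [2]
  Insert 9 (step 3): P = [4, 9] / [8];  Q = [1, 3] / [2]
  Insert 6 (step 4): P = [4, 6] / [8, 9];  Q = [1, 3] / [2, 4]
  Insert 3 (step 5): P = [3, 6] / [4, 9] / [8];  Q = [1, 3] / [2, 4] / [5]
  Insert 1 (step 6): P = [1, 6] / [3, 9] / [4] / [8];  Q = [1, 3] / [2, 4] / [5] / [6]
  Insert 7 (step 7): P = [1, 6, 7] / [3, 9] / [4] / [8];  Q = [1, 3, 7] / [2, 4] / [5] / [6]
  Insert 5 (step 8): P = [1, 5, 7] / [3, 6] / [4, 9] / [8];  Q = [1, 3, 7] / [2, 4] / [5, 8] / [6]
  Insert 2 (step 9): P = [1, 2, 7] / [3, 5] / [4, 6] / [8, 9];  Q = [1, 3, 7] / [2, 4] / [5, 8] / [6, 9]
Final shape: (3, 2, 2, 2).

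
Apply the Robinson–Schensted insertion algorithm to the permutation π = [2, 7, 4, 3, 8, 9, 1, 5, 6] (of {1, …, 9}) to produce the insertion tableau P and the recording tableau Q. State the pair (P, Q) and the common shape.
P = [1, 3, 5, 6] / [2, 8, 9] / [4] / [7];  Q = [1, 2, 5, 6] / [3, 8, 9] / [4] / [7];  common shape = (4, 3, 1, 1)

Row-insert the values π_1, π_2, … into P one at a time, bumping the leftmost entry strictly greater than the inserted value down to the next row. The recording tableau Q records, in position (i, j), the step at which that cell was added to P.
  Insert 2 (step 1): P = [2];  Q = [1]
  Insert 7 (step 2): P = [2, 7];  Q = [1, 2]
  Insert 4 (step 3): P = [2, 4] / [7];  Q = [1, 2] / [3]
  Insert 3 (step 4): P = [2, 3] / [4] / [7];  Q = [1, 2] / [3] / [4]
  Insert 8 (step 5): P = [2, 3, 8] / [4] / [7];  Q = [1, 2, 5] / [3] / [4]
  Insert 9 (step 6): P = [2, 3, 8, 9] / [4] / [7];  Q = [1, 2, 5, 6] / [3] / [4]
  Insert 1 (step 7): P = [1, 3, 8, 9] / [2] / [4] / [7];  Q = [1, 2, 5, 6] / [3] / [4] / [7]
  Insert 5 (step 8): P = [1, 3, 5, 9] / [2, 8] / [4] / [7];  Q = [1, 2, 5, 6] / [3, 8] / [4] / [7]
  Insert 6 (step 9): P = [1, 3, 5, 6] / [2, 8, 9] / [4] / [7];  Q = [1, 2, 5, 6] / [3, 8, 9] / [4] / [7]
Final shape: (4, 3, 1, 1).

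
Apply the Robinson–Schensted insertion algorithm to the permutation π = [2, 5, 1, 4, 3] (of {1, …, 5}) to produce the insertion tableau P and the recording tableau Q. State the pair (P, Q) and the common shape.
P = [1, 3] / [2, 4] / [5];  Q = [1, 2] / [3, 4] / [5];  common shape = (2, 2, 1)

Row-insert the values π_1, π_2, … into P one at a time, bumping the leftmost entry strictly greater than the inserted value down to the next row. The recording tableau Q records, in position (i, j), the step at which that cell was added to P.
  Insert 2 (step 1): P = [2];  Q = [1]
  Insert 5 (step 2): P = [2, 5];  Q = [1, 2]
  Insert 1 (step 3): P = [1, 5] / [2];  Q = [1, 2] / [3]
  Insert 4 (step 4): P = [1, 4] / [2, 5];  Q = [1, 2] / [3, 4]
  Insert 3 (step 5): P = [1, 3] / [2, 4] / [5];  Q = [1, 2] / [3, 4] / [5]
Final shape: (2, 2, 1).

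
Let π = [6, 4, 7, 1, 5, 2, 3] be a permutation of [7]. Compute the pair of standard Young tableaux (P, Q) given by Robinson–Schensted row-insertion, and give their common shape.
P = [1, 2, 3] / [4, 5] / [6, 7];  Q = [1, 3, 7] / [2, 5] / [4, 6];  common shape = (3, 2, 2)

Row-insert the values π_1, π_2, … into P one at a time, bumping the leftmost entry strictly greater than the inserted value down to the next row. The recording tableau Q records, in position (i, j), the step at which that cell was added to P.
  Insert 6 (step 1): P = [6];  Q = [1]
  Insert 4 (step 2): P = [4] / [6];  Q = [1] / [2]
  Insert 7 (step 3): P = [4, 7] / [6];  Q = [1, 3] / [2]
  Insert 1 (step 4): P = [1, 7] / [4] / [6];  Q = [1, 3] / [2] / [4]
  Insert 5 (step 5): P = [1, 5] / [4, 7] / [6];  Q = [1, 3] / [2, 5] / [4]
  Insert 2 (step 6): P = [1, 2] / [4, 5] / [6, 7];  Q = [1, 3] / [2, 5] / [4, 6]
  Insert 3 (step 7): P = [1, 2, 3] / [4, 5] / [6, 7];  Q = [1, 3, 7] / [2, 5] / [4, 6]
Final shape: (3, 2, 2).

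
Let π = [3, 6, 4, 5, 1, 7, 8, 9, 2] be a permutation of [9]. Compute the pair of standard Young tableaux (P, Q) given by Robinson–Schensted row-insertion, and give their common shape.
P = [1, 2, 5, 7, 8, 9] / [3, 4] / [6];  Q = [1, 2, 4, 6, 7, 8] / [3, 9] / [5];  common shape = (6, 2, 1)

Row-insert the values π_1, π_2, … into P one at a time, bumping the leftmost entry strictly greater than the inserted value down to the next row. The recording tableau Q records, in position (i, j), the step at which that cell was added to P.
  Insert 3 (step 1): P = [3];  Q = [1]
  Insert 6 (step 2): P = [3, 6];  Q = [1, 2]
  Insert 4 (step 3): P = [3, 4] / [6];  Q = [1, 2] / [3]
  Insert 5 (step 4): P = [3, 4, 5] / [6];  Q = [1, 2, 4] / [3]
  Insert 1 (step 5): P = [1, 4, 5] / [3] / [6];  Q = [1, 2, 4] / [3] / [5]
  Insert 7 (step 6): P = [1, 4, 5, 7] / [3] / [6];  Q = [1, 2, 4, 6] / [3] / [5]
  Insert 8 (step 7): P = [1, 4, 5, 7, 8] / [3] / [6];  Q = [1, 2, 4, 6, 7] / [3] / [5]
  Insert 9 (step 8): P = [1, 4, 5, 7, 8, 9] / [3] / [6];  Q = [1, 2, 4, 6, 7, 8] / [3] / [5]
  Insert 2 (step 9): P = [1, 2, 5, 7, 8, 9] / [3, 4] / [6];  Q = [1, 2, 4, 6, 7, 8] / [3, 9] / [5]
Final shape: (6, 2, 1).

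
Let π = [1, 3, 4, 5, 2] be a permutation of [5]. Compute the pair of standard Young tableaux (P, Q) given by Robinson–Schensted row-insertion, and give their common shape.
P = [1, 2, 4, 5] / [3];  Q = [1, 2, 3, 4] / [5];  common shape = (4, 1)

Row-insert the values π_1, π_2, … into P one at a time, bumping the leftmost entry strictly greater than the inserted value down to the next row. The recording tableau Q records, in position (i, j), the step at which that cell was added to P.
  Insert 1 (step 1): P = [1];  Q = [1]
  Insert 3 (step 2): P = [1, 3];  Q = [1, 2]
  Insert 4 (step 3): P = [1, 3, 4];  Q = [1, 2, 3]
  Insert 5 (step 4): P = [1, 3, 4, 5];  Q = [1, 2, 3, 4]
  Insert 2 (step 5): P = [1, 2, 4, 5] / [3];  Q = [1, 2, 3, 4] / [5]
Final shape: (4, 1).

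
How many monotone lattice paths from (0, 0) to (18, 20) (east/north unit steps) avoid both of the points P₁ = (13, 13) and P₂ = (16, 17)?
Number of paths = 17312904310

Inclusion–exclusion. Total paths: C(38, 18) = 33578000610. Through P₁: C(26, 13)·C(12, 5) = 8237275200. Through P₂: C(33, 16)·C(5, 2) = 11668031100. Since P₁ is strictly southwest of P₂, a monotone path through both must visit P₁ then P₂; paths through both = C(26, 13)·C(7, 3)·C(5, 2) = 3640210000. Avoid both = 33578000610 − 8237275200 − 11668031100 + 3640210000 = 17312904310.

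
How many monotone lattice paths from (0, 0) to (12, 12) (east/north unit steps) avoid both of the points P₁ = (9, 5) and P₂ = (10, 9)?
Number of paths = 1640236

Inclusion–exclusion. Total paths: C(24, 12) = 2704156. Through P₁: C(14, 9)·C(10, 3) = 240240. Through P₂: C(19, 10)·C(5, 2) = 923780. Since P₁ is strictly southwest of P₂, a monotone path through both must visit P₁ then P₂; paths through both = C(14, 9)·C(5, 1)·C(5, 2) = 100100. Avoid both = 2704156 − 240240 − 923780 + 100100 = 1640236.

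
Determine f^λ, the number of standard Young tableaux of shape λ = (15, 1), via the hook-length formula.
# SYT of shape (15, 1) = 15

Hook-length formula: f^λ = n! / Π hook(c), product over all cells c of the Young diagram. For λ = (15, 1), n = 16 boxes. Hook lengths by row (left-to-right, top-to-bottom): [16, 14, 13, 12, 11, 10, 9, 8, 7, 6, 5, 4, 3, 2, 1]; [1]. Product of hooks = 1394852659200. So f^λ = 16! / 1394852659200 = 20922789888000 / 1394852659200 = 15.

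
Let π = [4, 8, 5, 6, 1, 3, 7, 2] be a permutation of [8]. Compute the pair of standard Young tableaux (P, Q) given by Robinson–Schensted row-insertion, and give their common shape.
P = [1, 2, 6, 7] / [3, 5] / [4] / [8];  Q = [1, 2, 4, 7] / [3, 6] / [5] / [8];  common shape = (4, 2, 1, 1)

Row-insert the values π_1, π_2, … into P one at a time, bumping the leftmost entry strictly greater than the inserted value down to the next row. The recording tableau Q records, in position (i, j), the step at which that cell was added to P.
  Insert 4 (step 1): P = [4];  Q = [1]
  Insert 8 (step 2): P = [4, 8];  Q = [1, 2]
  Insert 5 (step 3): P = [4, 5] / [8];  Q = [1, 2] / [3]
  Insert 6 (step 4): P = [4, 5, 6] / [8];  Q = [1, 2, 4] / [3]
  Insert 1 (step 5): P = [1, 5, 6] / [4] / [8];  Q = [1, 2, 4] / [3] / [5]
  Insert 3 (step 6): P = [1, 3, 6] / [4, 5] / [8];  Q = [1, 2, 4] / [3, 6] / [5]
  Insert 7 (step 7): P = [1, 3, 6, 7] / [4, 5] / [8];  Q = [1, 2, 4, 7] / [3, 6] / [5]
  Insert 2 (step 8): P = [1, 2, 6, 7] / [3, 5] / [4] / [8];  Q = [1, 2, 4, 7] / [3, 6] / [5] / [8]
Final shape: (4, 2, 1, 1).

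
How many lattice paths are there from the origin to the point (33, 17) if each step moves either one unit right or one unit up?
Number of paths = 9847379391150

A monotone lattice path from (0, 0) to (33, 17) consists of 33 east steps and 17 north steps in some order, so it is determined by which 33 of the 50 steps are east. The count is C(50, 33) = 9847379391150.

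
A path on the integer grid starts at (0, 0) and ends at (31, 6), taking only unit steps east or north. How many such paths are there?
Number of paths = 2324784

A monotone lattice path from (0, 0) to (31, 6) consists of 31 east steps and 6 north steps in some order, so it is determined by which 31 of the 37 steps are east. The count is C(37, 31) = 2324784.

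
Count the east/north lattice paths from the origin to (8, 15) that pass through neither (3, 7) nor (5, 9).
Number of paths = 228186

Inclusion–exclusion. Total paths: C(23, 8) = 490314. Through P₁: C(10, 3)·C(13, 5) = 154440. Through P₂: C(14, 5)·C(9, 3) = 168168. Since P₁ is strictly southwest of P₂, a monotone path through both must visit P₁ then P₂; paths through both = C(10, 3)·C(4, 2)·C(9, 3) = 60480. Avoid both = 490314 − 154440 − 168168 + 60480 = 228186.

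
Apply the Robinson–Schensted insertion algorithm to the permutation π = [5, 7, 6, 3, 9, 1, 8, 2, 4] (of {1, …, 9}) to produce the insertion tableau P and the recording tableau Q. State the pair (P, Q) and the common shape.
P = [1, 2, 4] / [3, 6, 8] / [5, 9] / [7];  Q = [1, 2, 5] / [3, 7, 9] / [4, 8] / [6];  common shape = (3, 3, 2, 1)

Row-insert the values π_1, π_2, … into P one at a time, bumping the leftmost entry strictly greater than the inserted value down to the next row. The recording tableau Q records, in position (i, j), the step at which that cell was added to P.
  Insert 5 (step 1): P = [5];  Q = [1]
  Insert 7 (step 2): P = [5, 7];  Q = [1, 2]
  Insert 6 (step 3): P = [5, 6] / [7];  Q = [1, 2] / [3]
  Insert 3 (step 4): P = [3, 6] / [5] / [7];  Q = [1, 2] / [3] / [4]
  Insert 9 (step 5): P = [3, 6, 9] / [5] / [7];  Q = [1, 2, 5] / [3] / [4]
  Insert 1 (step 6): P = [1, 6, 9] / [3] / [5] / [7];  Q = [1, 2, 5] / [3] / [4] / [6]
  Insert 8 (step 7): P = [1, 6, 8] / [3, 9] / [5] / [7];  Q = [1, 2, 5] / [3, 7] / [4] / [6]
  Insert 2 (step 8): P = [1, 2, 8] / [3, 6] / [5, 9] / [7];  Q = [1, 2, 5] / [3, 7] / [4, 8] / [6]
  Insert 4 (step 9): P = [1, 2, 4] / [3, 6, 8] / [5, 9] / [7];  Q = [1, 2, 5] / [3, 7, 9] / [4, 8] / [6]
Final shape: (3, 3, 2, 1).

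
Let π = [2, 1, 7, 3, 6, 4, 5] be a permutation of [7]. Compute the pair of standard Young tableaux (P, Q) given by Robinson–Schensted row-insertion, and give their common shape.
P = [1, 3, 4, 5] / [2, 6] / [7];  Q = [1, 3, 5, 7] / [2, 4] / [6];  common shape = (4, 2, 1)

Row-insert the values π_1, π_2, … into P one at a time, bumping the leftmost entry strictly greater than the inserted value down to the next row. The recording tableau Q records, in position (i, j), the step at which that cell was added to P.
  Insert 2 (step 1): P = [2];  Q = [1]
  Insert 1 (step 2): P = [1] / [2];  Q = [1] / [2]
  Insert 7 (step 3): P = [1, 7] / [2];  Q = [1, 3] / [2]
  Insert 3 (step 4): P = [1, 3] / [2, 7];  Q = [1, 3] / [2, 4]
  Insert 6 (step 5): P = [1, 3, 6] / [2, 7];  Q = [1, 3, 5] / [2, 4]
  Insert 4 (step 6): P = [1, 3, 4] / [2, 6] / [7];  Q = [1, 3, 5] / [2, 4] / [6]
  Insert 5 (step 7): P = [1, 3, 4, 5] / [2, 6] / [7];  Q = [1, 3, 5, 7] / [2, 4] / [6]
Final shape: (4, 2, 1).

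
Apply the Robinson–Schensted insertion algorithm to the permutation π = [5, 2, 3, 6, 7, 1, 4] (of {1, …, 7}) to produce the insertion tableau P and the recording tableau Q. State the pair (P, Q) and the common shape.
P = [1, 3, 4, 7] / [2, 6] / [5];  Q = [1, 3, 4, 5] / [2, 7] / [6];  common shape = (4, 2, 1)

Row-insert the values π_1, π_2, … into P one at a time, bumping the leftmost entry strictly greater than the inserted value down to the next row. The recording tableau Q records, in position (i, j), the step at which that cell was added to P.
  Insert 5 (step 1): P = [5];  Q = [1]
  Insert 2 (step 2): P = [2] / [5];  Q = [1] / [2]
  Insert 3 (step 3): P = [2, 3] / [5];  Q = [1, 3] / [2]
  Insert 6 (step 4): P = [2, 3, 6] / [5];  Q = [1, 3, 4] / [2]
  Insert 7 (step 5): P = [2, 3, 6, 7] / [5];  Q = [1, 3, 4, 5] / [2]
  Insert 1 (step 6): P = [1, 3, 6, 7] / [2] / [5];  Q = [1, 3, 4, 5] / [2] / [6]
  Insert 4 (step 7): P = [1, 3, 4, 7] / [2, 6] / [5];  Q = [1, 3, 4, 5] / [2, 7] / [6]
Final shape: (4, 2, 1).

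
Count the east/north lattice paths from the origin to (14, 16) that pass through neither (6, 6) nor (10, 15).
Number of paths = 91949783

Inclusion–exclusion. Total paths: C(30, 14) = 145422675. Through P₁: C(12, 6)·C(18, 8) = 40432392. Through P₂: C(25, 10)·C(5, 4) = 16343800. Since P₁ is strictly southwest of P₂, a monotone path through both must visit P₁ then P₂; paths through both = C(12, 6)·C(13, 4)·C(5, 4) = 3303300. Avoid both = 145422675 − 40432392 − 16343800 + 3303300 = 91949783.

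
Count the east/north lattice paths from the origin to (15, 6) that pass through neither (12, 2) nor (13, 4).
Number of paths = 38437

Inclusion–exclusion. Total paths: C(21, 15) = 54264. Through P₁: C(14, 12)·C(7, 3) = 3185. Through P₂: C(17, 13)·C(4, 2) = 14280. Since P₁ is strictly southwest of P₂, a monotone path through both must visit P₁ then P₂; paths through both = C(14, 12)·C(3, 1)·C(4, 2) = 1638. Avoid both = 54264 − 3185 − 14280 + 1638 = 38437.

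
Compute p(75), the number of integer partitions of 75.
p(75) = 8118264

Compute p(n) via the recurrence p(n, m) = p(n, m−1) + p(n−m, m), where p(n, m) counts partitions of n with all parts ≤ m and p(n) = p(n, n). The base cases are p(0, m) = 1 and p(n, 0) = 0 for n > 0. Filling the table yields p(75) = 8118264. (Euler's pentagonal recurrence is an alternative.)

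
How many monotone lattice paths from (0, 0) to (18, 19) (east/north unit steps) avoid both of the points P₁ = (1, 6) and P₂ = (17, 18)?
Number of paths = 8185082220

Inclusion–exclusion. Total paths: C(37, 18) = 17672631900. Through P₁: C(7, 1)·C(30, 17) = 838318950. Through P₂: C(35, 17)·C(2, 1) = 9075135300. Since P₁ is strictly southwest of P₂, a monotone path through both must visit P₁ then P₂; paths through both = C(7, 1)·C(28, 16)·C(2, 1) = 425904570. Avoid both = 17672631900 − 838318950 − 9075135300 + 425904570 = 8185082220.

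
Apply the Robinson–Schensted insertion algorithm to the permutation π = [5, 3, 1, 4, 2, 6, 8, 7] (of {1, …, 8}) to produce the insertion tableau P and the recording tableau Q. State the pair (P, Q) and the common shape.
P = [1, 2, 6, 7] / [3, 4, 8] / [5];  Q = [1, 4, 6, 7] / [2, 5, 8] / [3];  common shape = (4, 3, 1)

Row-insert the values π_1, π_2, … into P one at a time, bumping the leftmost entry strictly greater than the inserted value down to the next row. The recording tableau Q records, in position (i, j), the step at which that cell was added to P.
  Insert 5 (step 1): P = [5];  Q = [1]
  Insert 3 (step 2): P = [3] / [5];  Q = [1] / [2]
  Insert 1 (step 3): P = [1] / [3] / [5];  Q = [1] / [2] / [3]
  Insert 4 (step 4): P = [1, 4] / [3] / [5];  Q = [1, 4] / [2] / [3]
  Insert 2 (step 5): P = [1, 2] / [3, 4] / [5];  Q = [1, 4] / [2, 5] / [3]
  Insert 6 (step 6): P = [1, 2, 6] / [3, 4] / [5];  Q = [1, 4, 6] / [2, 5] / [3]
  Insert 8 (step 7): P = [1, 2, 6, 8] / [3, 4] / [5];  Q = [1, 4, 6, 7] / [2, 5] / [3]
  Insert 7 (step 8): P = [1, 2, 6, 7] / [3, 4, 8] / [5];  Q = [1, 4, 6, 7] / [2, 5, 8] / [3]
Final shape: (4, 3, 1).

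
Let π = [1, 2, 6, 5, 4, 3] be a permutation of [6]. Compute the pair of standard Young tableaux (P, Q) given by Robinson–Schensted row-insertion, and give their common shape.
P = [1, 2, 3] / [4] / [5] / [6];  Q = [1, 2, 3] / [4] / [5] / [6];  common shape = (3, 1, 1, 1)

Row-insert the values π_1, π_2, … into P one at a time, bumping the leftmost entry strictly greater than the inserted value down to the next row. The recording tableau Q records, in position (i, j), the step at which that cell was added to P.
  Insert 1 (step 1): P = [1];  Q = [1]
  Insert 2 (step 2): P = [1, 2];  Q = [1, 2]
  Insert 6 (step 3): P = [1, 2, 6];  Q = [1, 2, 3]
  Insert 5 (step 4): P = [1, 2, 5] / [6];  Q = [1, 2, 3] / [4]
  Insert 4 (step 5): P = [1, 2, 4] / [5] / [6];  Q = [1, 2, 3] / [4] / [5]
  Insert 3 (step 6): P = [1, 2, 3] / [4] / [5] / [6];  Q = [1, 2, 3] / [4] / [5] / [6]
Final shape: (3, 1, 1, 1).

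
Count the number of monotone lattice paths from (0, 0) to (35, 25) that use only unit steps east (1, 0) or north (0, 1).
Number of paths = 51915437974328292

A monotone lattice path from (0, 0) to (35, 25) consists of 35 east steps and 25 north steps in some order, so it is determined by which 35 of the 60 steps are east. The count is C(60, 35) = 51915437974328292.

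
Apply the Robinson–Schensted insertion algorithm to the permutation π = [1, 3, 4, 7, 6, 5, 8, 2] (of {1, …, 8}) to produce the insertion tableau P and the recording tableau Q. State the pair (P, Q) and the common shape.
P = [1, 2, 4, 5, 8] / [3] / [6] / [7];  Q = [1, 2, 3, 4, 7] / [5] / [6] / [8];  common shape = (5, 1, 1, 1)

Row-insert the values π_1, π_2, … into P one at a time, bumping the leftmost entry strictly greater than the inserted value down to the next row. The recording tableau Q records, in position (i, j), the step at which that cell was added to P.
  Insert 1 (step 1): P = [1];  Q = [1]
  Insert 3 (step 2): P = [1, 3];  Q = [1, 2]
  Insert 4 (step 3): P = [1, 3, 4];  Q = [1, 2, 3]
  Insert 7 (step 4): P = [1, 3, 4, 7];  Q = [1, 2, 3, 4]
  Insert 6 (step 5): P = [1, 3, 4, 6] / [7];  Q = [1, 2, 3, 4] / [5]
  Insert 5 (step 6): P = [1, 3, 4, 5] / [6] / [7];  Q = [1, 2, 3, 4] / [5] / [6]
  Insert 8 (step 7): P = [1, 3, 4, 5, 8] / [6] / [7];  Q = [1, 2, 3, 4, 7] / [5] / [6]
  Insert 2 (step 8): P = [1, 2, 4, 5, 8] / [3] / [6] / [7];  Q = [1, 2, 3, 4, 7] / [5] / [6] / [8]
Final shape: (5, 1, 1, 1).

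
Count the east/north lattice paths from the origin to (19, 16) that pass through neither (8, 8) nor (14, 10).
Number of paths = 2347574658

Inclusion–exclusion. Total paths: C(35, 19) = 4059928950. Through P₁: C(16, 8)·C(19, 11) = 972740340. Through P₂: C(24, 14)·C(11, 5) = 906100272. Since P₁ is strictly southwest of P₂, a monotone path through both must visit P₁ then P₂; paths through both = C(16, 8)·C(8, 6)·C(11, 5) = 166486320. Avoid both = 4059928950 − 972740340 − 906100272 + 166486320 = 2347574658.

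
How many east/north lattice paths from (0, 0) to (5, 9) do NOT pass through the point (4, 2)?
Number of paths = 1882

Total paths from (0, 0) to (5, 9): C(14, 5) = 2002. Paths through (4, 2): (paths (0, 0) → (4, 2)) × (paths (4, 2) → (5, 9)) = C(6, 4) · C(8, 1) = 15 · 8 = 120. Avoidance count = 2002 − 120 = 1882.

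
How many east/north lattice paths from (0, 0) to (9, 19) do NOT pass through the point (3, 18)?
Number of paths = 6897590

Total paths from (0, 0) to (9, 19): C(28, 9) = 6906900. Paths through (3, 18): (paths (0, 0) → (3, 18)) × (paths (3, 18) → (9, 19)) = C(21, 3) · C(7, 6) = 1330 · 7 = 9310. Avoidance count = 6906900 − 9310 = 6897590.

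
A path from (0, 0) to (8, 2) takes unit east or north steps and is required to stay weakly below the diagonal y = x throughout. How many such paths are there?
Number of paths = 35

By the reflection principle (André's argument), the number of monotone paths to (8, 2) with n ≤ m that never go above y = x is C(10, 8) − C(10, 9) = 45 − 10 = 35.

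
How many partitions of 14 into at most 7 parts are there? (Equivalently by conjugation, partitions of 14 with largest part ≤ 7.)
p(14, parts ≤ 7) = 105

Partitions of 14 with all parts ≤ 7: 7+7, 7+6+1, 7+5+2, 7+5+1+1, 7+4+3, 7+4+2+1, 7+4+1+1+1, 7+3+3+1, 7+3+2+2, 7+3+2+1+1, 7+3+1+1+1+1, 7+2+2+2+1, 7+2+2+1+1+1, 7+2+1+1+1+1+1, 7+1+1+1+1+1+1+1, 6+6+2, 6+6+1+1, 6+5+3, 6+5+2+1, 6+5+1+1+1, 6+4+4, 6+4+3+1, 6+4+2+2, 6+4+2+1+1, 6+4+1+1+1+1, 6+3+3+2, 6+3+3+1+1, 6+3+2+2+1, 6+3+2+1+1+1, 6+3+1+1+1+1+1, … (105 total). Count = 105.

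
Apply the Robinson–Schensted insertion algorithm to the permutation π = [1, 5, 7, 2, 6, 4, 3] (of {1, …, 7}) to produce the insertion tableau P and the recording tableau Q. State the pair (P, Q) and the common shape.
P = [1, 2, 3] / [4, 6] / [5] / [7];  Q = [1, 2, 3] / [4, 5] / [6] / [7];  common shape = (3, 2, 1, 1)

Row-insert the values π_1, π_2, … into P one at a time, bumping the leftmost entry strictly greater than the inserted value down to the next row. The recording tableau Q records, in position (i, j), the step at which that cell was added to P.
  Insert 1 (step 1): P = [1];  Q = [1]
  Insert 5 (step 2): P = [1, 5];  Q = [1, 2]
  Insert 7 (step 3): P = [1, 5, 7];  Q = [1, 2, 3]
  Insert 2 (step 4): P = [1, 2, 7] / [5];  Q = [1, 2, 3] / [4]
  Insert 6 (step 5): P = [1, 2, 6] / [5, 7];  Q = [1, 2, 3] / [4, 5]
  Insert 4 (step 6): P = [1, 2, 4] / [5, 6] / [7];  Q = [1, 2, 3] / [4, 5] / [6]
  Insert 3 (step 7): P = [1, 2, 3] / [4, 6] / [5] / [7];  Q = [1, 2, 3] / [4, 5] / [6] / [7]
Final shape: (3, 2, 1, 1).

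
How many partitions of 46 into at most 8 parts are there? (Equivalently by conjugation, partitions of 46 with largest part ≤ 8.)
p(46, parts ≤ 8) = 19805

Use the recurrence p(n, m) = p(n, m−1) + p(n−m, m): either the largest part is < m (count p(n, m−1)) or the largest part is exactly m (remove one copy of m, count p(n−m, m)). With p(0, ·) = 1 this gives p(46, parts ≤ 8) = 19805. (By conjugating Young diagrams, this also counts partitions of 46 into at most 8 parts.)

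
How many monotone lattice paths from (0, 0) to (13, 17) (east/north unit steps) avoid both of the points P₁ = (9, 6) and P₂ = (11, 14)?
Number of paths = 70606275

Inclusion–exclusion. Total paths: C(30, 13) = 119759850. Through P₁: C(15, 9)·C(15, 4) = 6831825. Through P₂: C(25, 11)·C(5, 2) = 44574000. Since P₁ is strictly southwest of P₂, a monotone path through both must visit P₁ then P₂; paths through both = C(15, 9)·C(10, 2)·C(5, 2) = 2252250. Avoid both = 119759850 − 6831825 − 44574000 + 2252250 = 70606275.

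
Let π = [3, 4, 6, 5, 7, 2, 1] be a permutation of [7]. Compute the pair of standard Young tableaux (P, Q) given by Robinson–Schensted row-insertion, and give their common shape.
P = [1, 4, 5, 7] / [2] / [3] / [6];  Q = [1, 2, 3, 5] / [4] / [6] / [7];  common shape = (4, 1, 1, 1)

Row-insert the values π_1, π_2, … into P one at a time, bumping the leftmost entry strictly greater than the inserted value down to the next row. The recording tableau Q records, in position (i, j), the step at which that cell was added to P.
  Insert 3 (step 1): P = [3];  Q = [1]
  Insert 4 (step 2): P = [3, 4];  Q = [1, 2]
  Insert 6 (step 3): P = [3, 4, 6];  Q = [1, 2, 3]
  Insert 5 (step 4): P = [3, 4, 5] / [6];  Q = [1, 2, 3] / [4]
  Insert 7 (step 5): P = [3, 4, 5, 7] / [6];  Q = [1, 2, 3, 5] / [4]
  Insert 2 (step 6): P = [2, 4, 5, 7] / [3] / [6];  Q = [1, 2, 3, 5] / [4] / [6]
  Insert 1 (step 7): P = [1, 4, 5, 7] / [2] / [3] / [6];  Q = [1, 2, 3, 5] / [4] / [6] / [7]
Final shape: (4, 1, 1, 1).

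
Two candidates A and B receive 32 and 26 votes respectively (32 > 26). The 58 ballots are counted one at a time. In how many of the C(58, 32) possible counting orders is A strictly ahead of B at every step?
Strict-lead orderings = 2291416680811797

Total orderings of the 58 votes with 32 for A: C(58, 32) = 22150361247847371. By the Bertrand ballot formula (Cycle Lemma / reflection principle), the number of orderings in which A is strictly ahead of B throughout is (p − q)/(p + q) · C(p + q, p) = (32 − 26)/(32 + 26) · 22150361247847371 = 2291416680811797.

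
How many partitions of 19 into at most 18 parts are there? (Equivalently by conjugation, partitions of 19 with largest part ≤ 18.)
p(19, parts ≤ 18) = 489

Use the recurrence p(n, m) = p(n, m−1) + p(n−m, m): either the largest part is < m (count p(n, m−1)) or the largest part is exactly m (remove one copy of m, count p(n−m, m)). With p(0, ·) = 1 this gives p(19, parts ≤ 18) = 489. (By conjugating Young diagrams, this also counts partitions of 19 into at most 18 parts.)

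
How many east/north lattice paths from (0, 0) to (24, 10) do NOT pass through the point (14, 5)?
Number of paths = 96209256

Total paths from (0, 0) to (24, 10): C(34, 24) = 131128140. Paths through (14, 5): (paths (0, 0) → (14, 5)) × (paths (14, 5) → (24, 10)) = C(19, 14) · C(15, 10) = 11628 · 3003 = 34918884. Avoidance count = 131128140 − 34918884 = 96209256.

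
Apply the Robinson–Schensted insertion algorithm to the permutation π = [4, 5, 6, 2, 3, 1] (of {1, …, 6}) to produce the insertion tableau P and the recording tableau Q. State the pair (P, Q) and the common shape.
P = [1, 3, 6] / [2, 5] / [4];  Q = [1, 2, 3] / [4, 5] / [6];  common shape = (3, 2, 1)

Row-insert the values π_1, π_2, … into P one at a time, bumping the leftmost entry strictly greater than the inserted value down to the next row. The recording tableau Q records, in position (i, j), the step at which that cell was added to P.
  Insert 4 (step 1): P = [4];  Q = [1]
  Insert 5 (step 2): P = [4, 5];  Q = [1, 2]
  Insert 6 (step 3): P = [4, 5, 6];  Q = [1, 2, 3]
  Insert 2 (step 4): P = [2, 5, 6] / [4];  Q = [1, 2, 3] / [4]
  Insert 3 (step 5): P = [2, 3, 6] / [4, 5];  Q = [1, 2, 3] / [4, 5]
  Insert 1 (step 6): P = [1, 3, 6] / [2, 5] / [4];  Q = [1, 2, 3] / [4, 5] / [6]
Final shape: (3, 2, 1).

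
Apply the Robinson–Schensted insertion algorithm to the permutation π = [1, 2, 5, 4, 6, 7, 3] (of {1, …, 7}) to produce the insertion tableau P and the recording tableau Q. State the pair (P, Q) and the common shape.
P = [1, 2, 3, 6, 7] / [4] / [5];  Q = [1, 2, 3, 5, 6] / [4] / [7];  common shape = (5, 1, 1)

Row-insert the values π_1, π_2, … into P one at a time, bumping the leftmost entry strictly greater than the inserted value down to the next row. The recording tableau Q records, in position (i, j), the step at which that cell was added to P.
  Insert 1 (step 1): P = [1];  Q = [1]
  Insert 2 (step 2): P = [1, 2];  Q = [1, 2]
  Insert 5 (step 3): P = [1, 2, 5];  Q = [1, 2, 3]
  Insert 4 (step 4): P = [1, 2, 4] / [5];  Q = [1, 2, 3] / [4]
  Insert 6 (step 5): P = [1, 2, 4, 6] / [5];  Q = [1, 2, 3, 5] / [4]
  Insert 7 (step 6): P = [1, 2, 4, 6, 7] / [5];  Q = [1, 2, 3, 5, 6] / [4]
  Insert 3 (step 7): P = [1, 2, 3, 6, 7] / [4] / [5];  Q = [1, 2, 3, 5, 6] / [4] / [7]
Final shape: (5, 1, 1).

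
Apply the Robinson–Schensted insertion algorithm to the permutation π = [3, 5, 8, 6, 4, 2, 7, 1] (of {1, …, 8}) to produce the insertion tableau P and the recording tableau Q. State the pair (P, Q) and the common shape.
P = [1, 4, 6, 7] / [2] / [3] / [5] / [8];  Q = [1, 2, 3, 7] / [4] / [5] / [6] / [8];  common shape = (4, 1, 1, 1, 1)

Row-insert the values π_1, π_2, … into P one at a time, bumping the leftmost entry strictly greater than the inserted value down to the next row. The recording tableau Q records, in position (i, j), the step at which that cell was added to P.
  Insert 3 (step 1): P = [3];  Q = [1]
  Insert 5 (step 2): P = [3, 5];  Q = [1, 2]
  Insert 8 (step 3): P = [3, 5, 8];  Q = [1, 2, 3]
  Insert 6 (step 4): P = [3, 5, 6] / [8];  Q = [1, 2, 3] / [4]
  Insert 4 (step 5): P = [3, 4, 6] / [5] / [8];  Q = [1, 2, 3] / [4] / [5]
  Insert 2 (step 6): P = [2, 4, 6] / [3] / [5] / [8];  Q = [1, 2, 3] / [4] / [5] / [6]
  Insert 7 (step 7): P = [2, 4, 6, 7] / [3] / [5] / [8];  Q = [1, 2, 3, 7] / [4] / [5] / [6]
  Insert 1 (step 8): P = [1, 4, 6, 7] / [2] / [3] / [5] / [8];  Q = [1, 2, 3, 7] / [4] / [5] / [6] / [8]
Final shape: (4, 1, 1, 1, 1).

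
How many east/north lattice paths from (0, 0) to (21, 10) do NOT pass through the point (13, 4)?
Number of paths = 37205025

Total paths from (0, 0) to (21, 10): C(31, 21) = 44352165. Paths through (13, 4): (paths (0, 0) → (13, 4)) × (paths (13, 4) → (21, 10)) = C(17, 13) · C(14, 8) = 2380 · 3003 = 7147140. Avoidance count = 44352165 − 7147140 = 37205025.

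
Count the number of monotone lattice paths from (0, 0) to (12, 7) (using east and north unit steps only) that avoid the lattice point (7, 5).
Number of paths = 33756

Total paths from (0, 0) to (12, 7): C(19, 12) = 50388. Paths through (7, 5): (paths (0, 0) → (7, 5)) × (paths (7, 5) → (12, 7)) = C(12, 7) · C(7, 5) = 792 · 21 = 16632. Avoidance count = 50388 − 16632 = 33756.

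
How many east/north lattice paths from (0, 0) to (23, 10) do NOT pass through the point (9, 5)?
Number of paths = 69281784

Total paths from (0, 0) to (23, 10): C(33, 23) = 92561040. Paths through (9, 5): (paths (0, 0) → (9, 5)) × (paths (9, 5) → (23, 10)) = C(14, 9) · C(19, 14) = 2002 · 11628 = 23279256. Avoidance count = 92561040 − 23279256 = 69281784.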